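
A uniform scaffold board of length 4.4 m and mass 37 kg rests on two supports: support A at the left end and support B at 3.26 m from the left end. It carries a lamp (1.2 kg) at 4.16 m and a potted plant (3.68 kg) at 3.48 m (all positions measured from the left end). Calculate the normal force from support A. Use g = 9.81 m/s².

Choose support B as the axis so its reaction then has zero moment arm.
Beam weight: 37 × 9.81 = 363 N down at 2.2 m → arm 1.06 m, τ = 363 × 1.06 = 384.8 N·m counterclockwise.
Lamp: 1.2 × 9.81 = 11.77 N down at 4.16 m → arm 0.9 m, τ = 11.77 × 0.9 = 10.59 N·m clockwise.
Potted plant: 3.68 × 9.81 = 36.1 N down at 3.48 m → arm 0.22 m, τ = 36.1 × 0.22 = 7.942 N·m clockwise.
Net load moment about support B = 366.3 N·m counterclockwise.
Reaction R at support A is upward at 0 m, arm 3.26 m → moment R × 3.26 clockwise.
Setting net torque to zero: R × 3.26 = 366.3 → R = 112 N.

R_A ≈ 112 N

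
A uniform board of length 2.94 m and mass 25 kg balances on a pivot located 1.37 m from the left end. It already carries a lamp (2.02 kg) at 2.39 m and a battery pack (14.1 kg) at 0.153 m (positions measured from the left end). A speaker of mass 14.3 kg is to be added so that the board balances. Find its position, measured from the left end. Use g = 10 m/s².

Taking torques about the pivot (at 1.37 m from the left end):
Beam weight: 25 × 10 = 250 N down at 1.47 m → arm 0.1 m, τ = 250 × 0.1 = 25 N·m clockwise.
Lamp: 2.02 × 10 = 20.2 N down at 2.39 m → arm 1.02 m, τ = 20.2 × 1.02 = 20.6 N·m clockwise.
Battery pack: 14.1 × 10 = 141 N down at 0.153 m → arm 1.217 m, τ = 141 × 1.217 = 171.6 N·m counterclockwise.
Net moment of existing loads = 126 N·m counterclockwise.
The speaker weighs 14.3 × 10 = 143 N and must supply an equal clockwise moment, so its lever arm about the pivot is 126 / 143 = 0.881 m.
That puts it at 1.37 + 0.881 = 2.25 m from the left end.

x ≈ 2.25 m from the left end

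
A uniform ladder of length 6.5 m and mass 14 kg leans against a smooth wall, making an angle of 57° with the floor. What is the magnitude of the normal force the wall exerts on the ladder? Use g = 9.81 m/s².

Take moments about the foot of the ladder.
Ladder weight 14×9.81 = 137.3 N acts at 3.25 m along the ladder; its horizontal arm is 3.25·cos57° = 1.77 m → τ = 243 N·m clockwise.
Wall normal N acts horizontally at the top; its moment arm is the height L sinθ = 6.5·sin57° = 5.451 m, counterclockwise.
Στ = 0 ⇒ N × 5.451 = 243 ⇒ N = 44.6 N.

N_wall ≈ 44.6 N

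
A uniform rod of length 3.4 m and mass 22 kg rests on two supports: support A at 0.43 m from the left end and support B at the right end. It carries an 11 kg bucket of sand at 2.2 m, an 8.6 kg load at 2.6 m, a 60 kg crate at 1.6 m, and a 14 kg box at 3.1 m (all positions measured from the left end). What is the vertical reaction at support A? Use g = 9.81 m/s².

R_A ≈ 560 N

Choose support B as the axis so its reaction then has zero moment arm.
Beam weight: 22 × 9.81 = 215.8 N down at 1.7 m → arm 1.7 m, τ = 215.8 × 1.7 = 366.9 N·m counterclockwise.
Bucket of sand: 11 × 9.81 = 107.9 N down at 2.2 m → arm 1.2 m, τ = 107.9 × 1.2 = 129.5 N·m counterclockwise.
Load: 8.6 × 9.81 = 84.37 N down at 2.6 m → arm 0.8 m, τ = 84.37 × 0.8 = 67.5 N·m counterclockwise.
Crate: 60 × 9.81 = 588.6 N down at 1.6 m → arm 1.8 m, τ = 588.6 × 1.8 = 1059 N·m counterclockwise.
Box: 14 × 9.81 = 137.3 N down at 3.1 m → arm 0.3 m, τ = 137.3 × 0.3 = 41.19 N·m counterclockwise.
Net load moment about support B = 1664 N·m counterclockwise.
Reaction R at support A is upward at 0.43 m, arm 2.97 m → moment R × 2.97 clockwise.
Στ = 0 ⇒ R × 2.97 = 1664 ⇒ R = 560 N.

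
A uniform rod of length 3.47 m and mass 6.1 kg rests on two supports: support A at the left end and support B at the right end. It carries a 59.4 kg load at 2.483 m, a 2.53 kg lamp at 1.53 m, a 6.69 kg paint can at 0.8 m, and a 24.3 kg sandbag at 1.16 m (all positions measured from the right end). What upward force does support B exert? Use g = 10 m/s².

R_B ≈ 427 N

Take moments about support A.
Beam weight: 6.1 × 10 = 61 N down at 1.735 m → arm 1.735 m, τ = 61 × 1.735 = 105.8 N·m clockwise.
Load: 59.4 × 10 = 594 N down at 2.483 m → arm 0.987 m, τ = 594 × 0.987 = 586.3 N·m clockwise.
Lamp: 2.53 × 10 = 25.3 N down at 1.53 m → arm 1.94 m, τ = 25.3 × 1.94 = 49.08 N·m clockwise.
Paint can: 6.69 × 10 = 66.9 N down at 0.8 m → arm 2.67 m, τ = 66.9 × 2.67 = 178.6 N·m clockwise.
Sandbag: 24.3 × 10 = 243 N down at 1.16 m → arm 2.31 m, τ = 243 × 2.31 = 561.3 N·m clockwise.
Net load moment about support A = 1481 N·m clockwise.
Reaction R at support B is upward at 0 m, arm 3.47 m → moment R × 3.47 counterclockwise.
Setting net torque to zero: R × 3.47 = 1481 → R = 427 N.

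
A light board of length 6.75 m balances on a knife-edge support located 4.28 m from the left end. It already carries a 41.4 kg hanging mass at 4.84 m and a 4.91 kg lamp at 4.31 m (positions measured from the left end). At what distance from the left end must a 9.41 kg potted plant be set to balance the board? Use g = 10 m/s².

Sum moments about the knife-edge support (at 4.28 m from the left end) (the support reaction has zero arm there).
Hanging mass: 41.4 × 10 = 414 N down at 4.84 m → arm 0.56 m, τ = 414 × 0.56 = 231.8 N·m clockwise.
Lamp: 4.91 × 10 = 49.1 N down at 4.31 m → arm 0.03 m, τ = 49.1 × 0.03 = 1.473 N·m clockwise.
Net moment of existing loads = 233.3 N·m clockwise.
The potted plant weighs 9.41 × 10 = 94.1 N and must supply an equal counterclockwise moment, so its lever arm about the knife-edge support is 233.3 / 94.1 = 2.48 m.
That puts it at 4.28 − 2.48 = 1.8 m from the left end.

x ≈ 1.8 m from the left end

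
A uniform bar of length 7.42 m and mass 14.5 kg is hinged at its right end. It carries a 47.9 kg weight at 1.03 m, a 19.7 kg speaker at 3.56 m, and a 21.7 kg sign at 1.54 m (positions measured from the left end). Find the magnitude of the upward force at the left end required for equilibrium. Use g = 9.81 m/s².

Choose the right end as the axis so the unknown pivot reaction has zero arm there.
Beam weight: 14.5 × 9.81 = 142.2 N down at 3.71 m → arm 3.71 m, τ = 142.2 × 3.71 = 527.6 N·m counterclockwise.
Weight: 47.9 × 9.81 = 469.9 N down at 1.03 m → arm 6.39 m, τ = 469.9 × 6.39 = 3003 N·m counterclockwise.
Speaker: 19.7 × 9.81 = 193.3 N down at 3.56 m → arm 3.86 m, τ = 193.3 × 3.86 = 746.1 N·m counterclockwise.
Sign: 21.7 × 9.81 = 212.9 N down at 1.54 m → arm 5.88 m, τ = 212.9 × 5.88 = 1252 N·m counterclockwise.
Net moment of the loads = 5529 N·m counterclockwise.
The upward force F acts at the left end, arm 7.42 m, giving F × 7.42 clockwise.
Στ = 0 ⇒ F × 7.42 = 5529 ⇒ F = 5529 / 7.42 = 745 N.

F ≈ 745 N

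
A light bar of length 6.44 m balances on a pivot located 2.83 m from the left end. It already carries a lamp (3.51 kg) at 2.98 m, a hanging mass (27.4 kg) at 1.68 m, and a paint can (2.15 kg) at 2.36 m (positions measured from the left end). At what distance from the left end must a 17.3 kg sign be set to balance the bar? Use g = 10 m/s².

x ≈ 4.68 m from the left end

About the pivot (at 2.83 m from the left end):
Lamp: 3.51 × 10 = 35.1 N down at 2.98 m → arm 0.15 m, τ = 35.1 × 0.15 = 5.265 N·m clockwise.
Hanging mass: 27.4 × 10 = 274 N down at 1.68 m → arm 1.15 m, τ = 274 × 1.15 = 315.1 N·m counterclockwise.
Paint can: 2.15 × 10 = 21.5 N down at 2.36 m → arm 0.47 m, τ = 21.5 × 0.47 = 10.1 N·m counterclockwise.
Net moment of existing loads = 319.9 N·m counterclockwise.
The sign weighs 17.3 × 10 = 173 N and must supply an equal clockwise moment, so its lever arm about the pivot is 319.9 / 173 = 1.85 m.
That puts it at 2.83 + 1.85 = 4.68 m from the left end.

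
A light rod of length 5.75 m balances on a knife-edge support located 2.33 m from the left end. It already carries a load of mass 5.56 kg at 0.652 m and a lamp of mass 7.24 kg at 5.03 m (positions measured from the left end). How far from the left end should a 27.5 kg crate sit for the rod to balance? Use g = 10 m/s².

x ≈ 1.96 m from the left end

Taking torques about the knife-edge support (at 2.33 m from the left end):
Load: 5.56 × 10 = 55.6 N down at 0.652 m → arm 1.678 m, τ = 55.6 × 1.678 = 93.3 N·m counterclockwise.
Lamp: 7.24 × 10 = 72.4 N down at 5.03 m → arm 2.7 m, τ = 72.4 × 2.7 = 195.5 N·m clockwise.
Net moment of existing loads = 102.2 N·m clockwise.
The crate weighs 27.5 × 10 = 275 N and must supply an equal counterclockwise moment, so its lever arm about the knife-edge support is 102.2 / 275 = 0.372 m.
That puts it at 2.33 − 0.372 = 1.96 m from the left end.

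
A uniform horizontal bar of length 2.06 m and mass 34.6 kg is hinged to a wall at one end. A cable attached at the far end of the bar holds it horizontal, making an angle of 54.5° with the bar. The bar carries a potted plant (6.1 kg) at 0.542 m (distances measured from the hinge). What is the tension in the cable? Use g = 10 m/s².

T ≈ 232 N

Sum moments about the hinge (the unknown hinge reaction has zero arm there).
Beam weight: 34.6 × 10 = 346 N down at 1.03 m → arm 1.03 m, τ = 346 × 1.03 = 356.4 N·m clockwise.
Potted plant: 6.1 × 10 = 61 N down at 0.542 m → arm 0.542 m, τ = 61 × 0.542 = 33.06 N·m clockwise.
Total clockwise load moment = 389.5 N·m.
The cable tension T acts at 2.06 m; only its component perpendicular to the bar, T sinθ, produces torque. sin 54.5° = 0.8141.
Balancing moments: T × 2.06 × 0.8141 = 389.5, giving T = 389.5 / 1.677 = 232 N.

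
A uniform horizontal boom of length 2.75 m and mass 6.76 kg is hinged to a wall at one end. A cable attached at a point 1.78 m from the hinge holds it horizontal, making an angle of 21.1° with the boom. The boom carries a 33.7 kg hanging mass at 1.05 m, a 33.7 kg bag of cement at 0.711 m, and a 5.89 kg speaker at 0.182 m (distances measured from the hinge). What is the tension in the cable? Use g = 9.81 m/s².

Choose the hinge as the axis so the unknown hinge reaction has zero arm there.
Beam weight: 6.76 × 9.81 = 66.32 N down at 1.375 m → arm 1.375 m, τ = 66.32 × 1.375 = 91.19 N·m clockwise.
Hanging mass: 33.7 × 9.81 = 330.6 N down at 1.05 m → arm 1.05 m, τ = 330.6 × 1.05 = 347.1 N·m clockwise.
Bag of cement: 33.7 × 9.81 = 330.6 N down at 0.711 m → arm 0.711 m, τ = 330.6 × 0.711 = 235.1 N·m clockwise.
Speaker: 5.89 × 9.81 = 57.78 N down at 0.182 m → arm 0.182 m, τ = 57.78 × 0.182 = 10.52 N·m clockwise.
Total clockwise load moment = 683.9 N·m.
The cable tension T acts at 1.78 m; only its component perpendicular to the boom, T sinθ, produces torque. sin 21.1° = 0.36.
For rotational equilibrium, T × 1.78 × 0.36 = 683.9, so T = 683.9 / 0.6408 = 1070 N.

T ≈ 1070 N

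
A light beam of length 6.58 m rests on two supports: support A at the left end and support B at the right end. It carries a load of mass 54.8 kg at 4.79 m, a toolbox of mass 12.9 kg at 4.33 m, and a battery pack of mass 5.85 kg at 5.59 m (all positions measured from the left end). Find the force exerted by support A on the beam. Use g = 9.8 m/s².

R_A ≈ 198 N

Choose support B as the axis so its reaction then has zero moment arm.
Load: 54.8 × 9.8 = 537 N down at 4.79 m → arm 1.79 m, τ = 537 × 1.79 = 961.2 N·m counterclockwise.
Toolbox: 12.9 × 9.8 = 126.4 N down at 4.33 m → arm 2.25 m, τ = 126.4 × 2.25 = 284.4 N·m counterclockwise.
Battery pack: 5.85 × 9.8 = 57.33 N down at 5.59 m → arm 0.99 m, τ = 57.33 × 0.99 = 56.76 N·m counterclockwise.
Net load moment about support B = 1302 N·m counterclockwise.
Reaction R at support A is upward at 0 m, arm 6.58 m → moment R × 6.58 clockwise.
Στ = 0 ⇒ R × 6.58 = 1302 ⇒ R = 198 N.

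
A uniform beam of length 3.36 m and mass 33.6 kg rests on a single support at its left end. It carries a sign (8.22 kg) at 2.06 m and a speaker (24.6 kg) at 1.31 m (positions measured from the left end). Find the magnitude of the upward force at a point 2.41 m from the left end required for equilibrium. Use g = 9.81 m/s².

Take moments about the left end.
Beam weight: 33.6 × 9.81 = 329.6 N down at 1.68 m → arm 1.68 m, τ = 329.6 × 1.68 = 553.7 N·m clockwise.
Sign: 8.22 × 9.81 = 80.64 N down at 2.06 m → arm 2.06 m, τ = 80.64 × 2.06 = 166.1 N·m clockwise.
Speaker: 24.6 × 9.81 = 241.3 N down at 1.31 m → arm 1.31 m, τ = 241.3 × 1.31 = 316.1 N·m clockwise.
Net moment of the loads = 1036 N·m clockwise.
The upward force F acts at a point 2.41 m from the left end, arm 2.41 m, giving F × 2.41 counterclockwise.
Στ = 0 ⇒ F × 2.41 = 1036 ⇒ F = 1036 / 2.41 = 430 N.

F ≈ 430 N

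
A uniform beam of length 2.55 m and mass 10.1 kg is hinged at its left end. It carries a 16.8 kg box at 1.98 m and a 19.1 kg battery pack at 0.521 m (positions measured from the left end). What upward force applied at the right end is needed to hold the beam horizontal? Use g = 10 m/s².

F ≈ 220 N

About the left end:
Beam weight: 10.1 × 10 = 101 N down at 1.275 m → arm 1.275 m, τ = 101 × 1.275 = 128.8 N·m clockwise.
Box: 16.8 × 10 = 168 N down at 1.98 m → arm 1.98 m, τ = 168 × 1.98 = 332.6 N·m clockwise.
Battery pack: 19.1 × 10 = 191 N down at 0.521 m → arm 0.521 m, τ = 191 × 0.521 = 99.51 N·m clockwise.
Net moment of the loads = 560.9 N·m clockwise.
The upward force F acts at the right end, arm 2.55 m, giving F × 2.55 counterclockwise.
Balancing moments: F × 2.55 = 560.9, giving F = 560.9 / 2.55 = 220 N.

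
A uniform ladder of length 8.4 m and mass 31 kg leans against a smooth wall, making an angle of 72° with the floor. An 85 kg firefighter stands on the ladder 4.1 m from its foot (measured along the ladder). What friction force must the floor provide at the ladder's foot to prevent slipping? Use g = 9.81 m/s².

Choose the foot of the ladder as the axis so the floor normal and friction both act there and drop out.
Ladder weight 31×9.81 = 304.1 N acts at 4.2 m along the ladder; its horizontal arm is 4.2·cos72° = 1.298 m → τ = 394.7 N·m clockwise.
Firefighter: 85×9.81 = 833.9 N at 4.1 m → arm 1.267 m → τ = 1057 N·m clockwise.
Wall normal N acts horizontally at the top; its moment arm is the height L sinθ = 8.4·sin72° = 7.989 m, counterclockwise.
Balancing moments: N × 7.989 = 1452, giving N = 182 N.
ΣFx = 0: friction at the foot balances the wall's push, so f = N_wall = 182 N.

f ≈ 182 N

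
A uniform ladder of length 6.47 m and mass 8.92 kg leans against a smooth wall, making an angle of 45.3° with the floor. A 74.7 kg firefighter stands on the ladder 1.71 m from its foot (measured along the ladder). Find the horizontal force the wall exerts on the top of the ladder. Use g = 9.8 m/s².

Take moments about the foot of the ladder.
Ladder weight 8.92×9.8 = 87.42 N acts at 3.235 m along the ladder; its horizontal arm is 3.235·cos45.3° = 2.275 m → τ = 198.9 N·m clockwise.
Firefighter: 74.7×9.8 = 732.1 N at 1.71 m → arm 1.203 m → τ = 880.7 N·m clockwise.
Wall normal N acts horizontally at the top; its moment arm is the height L sinθ = 6.47·sin45.3° = 4.599 m, counterclockwise.
Setting net torque to zero: N × 4.599 = 1080 → N = 235 N.

N_wall ≈ 235 N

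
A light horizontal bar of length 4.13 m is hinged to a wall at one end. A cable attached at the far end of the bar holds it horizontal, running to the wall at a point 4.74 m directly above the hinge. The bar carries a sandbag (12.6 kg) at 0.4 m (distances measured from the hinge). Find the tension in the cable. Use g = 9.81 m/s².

Choose the hinge as the axis so the unknown hinge reaction has zero arm there.
Sandbag: 12.6 × 9.81 = 123.6 N down at 0.4 m → arm 0.4 m, τ = 123.6 × 0.4 = 49.44 N·m clockwise.
Total clockwise load moment = 49.44 N·m.
The cable tension T acts at 4.13 m; only its component perpendicular to the bar, T sinθ, produces torque. sinθ = h/√(h²+d²) = 4.74/√(4.74²+4.13²) = 0.754.
Setting net torque to zero: T × 4.13 × 0.754 = 49.44 → T = 49.44 / 3.114 = 15.9 N.

T ≈ 15.9 N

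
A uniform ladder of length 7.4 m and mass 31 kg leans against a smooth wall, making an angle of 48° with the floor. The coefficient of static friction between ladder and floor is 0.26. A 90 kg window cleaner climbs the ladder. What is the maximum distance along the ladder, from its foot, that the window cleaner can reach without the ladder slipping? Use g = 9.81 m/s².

Choose the foot of the ladder as the axis so the floor normal and friction both act there and drop out.
Ladder weight 31×9.81 = 304.1 N acts at 3.7 m along the ladder; its horizontal arm is 3.7·cos48° = 2.476 m → τ = 753 N·m clockwise.
Window cleaner weight 90×9.81 = 882.9 N at distance d → arm d·cos48° → τ = 882.9·d·0.6691 clockwise.
Wall normal N at the top has arm L sinθ = 5.499 m counterclockwise, so Στ = 0 gives N·5.499 = 753 + 590.7·d.
ΣFy = 0 ⇒ N_floor = 1187 N, so the maximum friction is μ_s·N_floor = 0.26×1187 = 308.6 N. ΣFx = 0 ⇒ N_wall = f, so at the slipping point N = 308.6 N.
Substituting: 308.6×5.499 = 753 + 590.7·d ⇒ d = (1697 − 753) / 590.7 = 1.6 m.

d ≈ 1.6 m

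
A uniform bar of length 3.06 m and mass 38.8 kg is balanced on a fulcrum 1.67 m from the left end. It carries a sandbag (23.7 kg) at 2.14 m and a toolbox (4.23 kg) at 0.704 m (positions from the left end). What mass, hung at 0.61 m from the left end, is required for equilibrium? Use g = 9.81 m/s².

Choose the fulcrum (at 1.67 m from the left end) as the axis so the support reaction has zero arm there.
Beam weight: 38.8 × 9.81 = 380.6 N down at 1.53 m → arm 0.14 m, τ = 380.6 × 0.14 = 53.28 N·m counterclockwise.
Sandbag: 23.7 × 9.81 = 232.5 N down at 2.14 m → arm 0.47 m, τ = 232.5 × 0.47 = 109.3 N·m clockwise.
Toolbox: 4.23 × 9.81 = 41.5 N down at 0.704 m → arm 0.966 m, τ = 41.5 × 0.966 = 40.09 N·m counterclockwise.
Net moment of known loads = 15.93 N·m clockwise.
An unknown mass m at 0.61 m has arm 1.06 m; its moment is m·g·1.06 counterclockwise.
For rotational equilibrium, m × 9.81 × 1.06 = 15.93, so m = 15.93 / (9.81 × 1.06) = 1.53 kg.

m ≈ 1.53 kg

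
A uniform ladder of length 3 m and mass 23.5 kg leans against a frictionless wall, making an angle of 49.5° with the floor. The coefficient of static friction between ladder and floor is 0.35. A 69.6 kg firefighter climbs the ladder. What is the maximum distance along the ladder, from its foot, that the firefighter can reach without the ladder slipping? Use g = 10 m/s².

Take moments about the foot of the ladder.
Ladder weight 23.5×10 = 235 N acts at 1.5 m along the ladder; its horizontal arm is 1.5·cos49.5° = 0.9742 m → τ = 228.9 N·m clockwise.
Firefighter weight 69.6×10 = 696 N at distance d → arm d·cos49.5° → τ = 696·d·0.6494 clockwise.
Wall normal N at the top has arm L sinθ = 2.281 m counterclockwise, so Στ = 0 gives N·2.281 = 228.9 + 452·d.
ΣFy = 0 ⇒ N_floor = 931 N, so the maximum friction is μ_s·N_floor = 0.35×931 = 325.8 N. ΣFx = 0 ⇒ N_wall = f, so at the slipping point N = 325.8 N.
Substituting: 325.8×2.281 = 228.9 + 452·d ⇒ d = (743.1 − 228.9) / 452 = 1.14 m.

d ≈ 1.14 m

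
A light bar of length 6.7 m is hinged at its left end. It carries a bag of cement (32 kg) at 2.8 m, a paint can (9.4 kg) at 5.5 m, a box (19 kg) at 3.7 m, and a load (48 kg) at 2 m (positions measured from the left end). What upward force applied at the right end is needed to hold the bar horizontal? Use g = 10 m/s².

About the left end:
Bag of cement: 32 × 10 = 320 N down at 2.8 m → arm 2.8 m, τ = 320 × 2.8 = 896 N·m clockwise.
Paint can: 9.4 × 10 = 94 N down at 5.5 m → arm 5.5 m, τ = 94 × 5.5 = 517 N·m clockwise.
Box: 19 × 10 = 190 N down at 3.7 m → arm 3.7 m, τ = 190 × 3.7 = 703 N·m clockwise.
Load: 48 × 10 = 480 N down at 2 m → arm 2 m, τ = 480 × 2 = 960 N·m clockwise.
Net moment of the loads = 3076 N·m clockwise.
The upward force F acts at the right end, arm 6.7 m, giving F × 6.7 counterclockwise.
Στ = 0 ⇒ F × 6.7 = 3076 ⇒ F = 3076 / 6.7 = 459 N.

F ≈ 459 N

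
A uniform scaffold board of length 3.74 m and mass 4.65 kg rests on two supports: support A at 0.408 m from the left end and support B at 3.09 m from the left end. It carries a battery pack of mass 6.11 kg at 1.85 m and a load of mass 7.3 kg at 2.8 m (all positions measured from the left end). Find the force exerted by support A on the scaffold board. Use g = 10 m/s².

About support B:
Beam weight: 4.65 × 10 = 46.5 N down at 1.87 m → arm 1.22 m, τ = 46.5 × 1.22 = 56.73 N·m counterclockwise.
Battery pack: 6.11 × 10 = 61.1 N down at 1.85 m → arm 1.24 m, τ = 61.1 × 1.24 = 75.76 N·m counterclockwise.
Load: 7.3 × 10 = 73 N down at 2.8 m → arm 0.29 m, τ = 73 × 0.29 = 21.17 N·m counterclockwise.
Net load moment about support B = 153.7 N·m counterclockwise.
Reaction R at support A is upward at 0.408 m, arm 2.682 m → moment R × 2.682 clockwise.
Στ = 0 ⇒ R × 2.682 = 153.7 ⇒ R = 57.3 N.

R_A ≈ 57.3 N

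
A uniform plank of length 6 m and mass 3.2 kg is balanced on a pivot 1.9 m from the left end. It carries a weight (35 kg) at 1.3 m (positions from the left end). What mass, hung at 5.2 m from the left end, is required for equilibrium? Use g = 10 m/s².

m ≈ 5.3 kg

Sum moments about the pivot (at 1.9 m from the left end) (the support reaction has zero arm there).
Beam weight: 3.2 × 10 = 32 N down at 3 m → arm 1.1 m, τ = 32 × 1.1 = 35.2 N·m clockwise.
Weight: 35 × 10 = 350 N down at 1.3 m → arm 0.6 m, τ = 350 × 0.6 = 210 N·m counterclockwise.
Net moment of known loads = 174.8 N·m counterclockwise.
An unknown mass m at 5.2 m has arm 3.3 m; its moment is m·g·3.3 clockwise.
For rotational equilibrium, m × 10 × 3.3 = 174.8, so m = 174.8 / (10 × 3.3) = 5.3 kg.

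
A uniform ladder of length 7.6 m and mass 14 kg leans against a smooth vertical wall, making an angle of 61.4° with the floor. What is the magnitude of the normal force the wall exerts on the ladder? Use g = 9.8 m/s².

N_wall ≈ 37.4 N

Take moments about the foot of the ladder.
Ladder weight 14×9.8 = 137.2 N acts at 3.8 m along the ladder; its horizontal arm is 3.8·cos61.4° = 1.819 m → τ = 249.6 N·m clockwise.
Wall normal N acts horizontally at the top; its moment arm is the height L sinθ = 7.6·sin61.4° = 6.673 m, counterclockwise.
Setting net torque to zero: N × 6.673 = 249.6 → N = 37.4 N.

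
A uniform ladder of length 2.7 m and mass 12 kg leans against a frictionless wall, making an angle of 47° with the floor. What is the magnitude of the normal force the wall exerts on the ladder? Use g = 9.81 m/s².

Taking torques about the foot of the ladder:
Ladder weight 12×9.81 = 117.7 N acts at 1.35 m along the ladder; its horizontal arm is 1.35·cos47° = 0.9207 m → τ = 108.4 N·m clockwise.
Wall normal N acts horizontally at the top; its moment arm is the height L sinθ = 2.7·sin47° = 1.975 m, counterclockwise.
Balancing moments: N × 1.975 = 108.4, giving N = 54.9 N.

N_wall ≈ 54.9 N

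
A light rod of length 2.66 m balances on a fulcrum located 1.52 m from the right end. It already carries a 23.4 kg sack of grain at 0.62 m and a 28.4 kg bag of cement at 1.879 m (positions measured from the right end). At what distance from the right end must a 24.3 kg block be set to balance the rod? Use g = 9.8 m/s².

x ≈ 1.97 m from the right end

About the fulcrum (at 1.52 m from the right end):
Sack of grain: 23.4 × 9.8 = 229.3 N down at 0.62 m → arm 0.9 m, τ = 229.3 × 0.9 = 206.4 N·m clockwise.
Bag of cement: 28.4 × 9.8 = 278.3 N down at 1.879 m → arm 0.359 m, τ = 278.3 × 0.359 = 99.91 N·m counterclockwise.
Net moment of existing loads = 106.5 N·m clockwise.
The block weighs 24.3 × 9.8 = 238.1 N and must supply an equal counterclockwise moment, so its lever arm about the fulcrum is 106.5 / 238.1 = 0.447 m.
That puts it at 1.52 + 0.447 = 1.97 m from the right end.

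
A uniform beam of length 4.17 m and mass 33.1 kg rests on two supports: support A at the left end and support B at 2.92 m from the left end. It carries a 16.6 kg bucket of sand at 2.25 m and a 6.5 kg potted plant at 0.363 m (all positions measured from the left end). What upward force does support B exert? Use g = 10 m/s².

R_B ≈ 372 N

Take moments about support A.
Beam weight: 33.1 × 10 = 331 N down at 2.085 m → arm 2.085 m, τ = 331 × 2.085 = 690.1 N·m clockwise.
Bucket of sand: 16.6 × 10 = 166 N down at 2.25 m → arm 2.25 m, τ = 166 × 2.25 = 373.5 N·m clockwise.
Potted plant: 6.5 × 10 = 65 N down at 0.363 m → arm 0.363 m, τ = 65 × 0.363 = 23.59 N·m clockwise.
Net load moment about support A = 1087 N·m clockwise.
Reaction R at support B is upward at 2.92 m, arm 2.92 m → moment R × 2.92 counterclockwise.
For rotational equilibrium, R × 2.92 = 1087, so R = 372 N.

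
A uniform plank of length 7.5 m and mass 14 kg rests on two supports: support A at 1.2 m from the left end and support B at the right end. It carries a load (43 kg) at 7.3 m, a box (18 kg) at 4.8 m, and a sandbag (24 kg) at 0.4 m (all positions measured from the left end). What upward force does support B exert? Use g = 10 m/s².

R_B ≈ 545 N

Sum moments about support A (its reaction then has zero moment arm).
Beam weight: 14 × 10 = 140 N down at 3.75 m → arm 2.55 m, τ = 140 × 2.55 = 357 N·m clockwise.
Load: 43 × 10 = 430 N down at 7.3 m → arm 6.1 m, τ = 430 × 6.1 = 2623 N·m clockwise.
Box: 18 × 10 = 180 N down at 4.8 m → arm 3.6 m, τ = 180 × 3.6 = 648 N·m clockwise.
Sandbag: 24 × 10 = 240 N down at 0.4 m → arm 0.8 m, τ = 240 × 0.8 = 192 N·m counterclockwise.
Net load moment about support A = 3436 N·m clockwise.
Reaction R at support B is upward at 7.5 m, arm 6.3 m → moment R × 6.3 counterclockwise.
Στ = 0 ⇒ R × 6.3 = 3436 ⇒ R = 545 N.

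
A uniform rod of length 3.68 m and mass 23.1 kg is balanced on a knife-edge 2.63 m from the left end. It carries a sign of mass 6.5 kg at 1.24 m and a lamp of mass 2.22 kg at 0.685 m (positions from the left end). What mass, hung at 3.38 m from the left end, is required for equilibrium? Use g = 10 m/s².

Taking torques about the knife-edge (at 2.63 m from the left end):
Beam weight: 23.1 × 10 = 231 N down at 1.84 m → arm 0.79 m, τ = 231 × 0.79 = 182.5 N·m counterclockwise.
Sign: 6.5 × 10 = 65 N down at 1.24 m → arm 1.39 m, τ = 65 × 1.39 = 90.35 N·m counterclockwise.
Lamp: 2.22 × 10 = 22.2 N down at 0.685 m → arm 1.945 m, τ = 22.2 × 1.945 = 43.18 N·m counterclockwise.
Net moment of known loads = 316 N·m counterclockwise.
An unknown mass m at 3.38 m has arm 0.75 m; its moment is m·g·0.75 clockwise.
For rotational equilibrium, m × 10 × 0.75 = 316, so m = 316 / (10 × 0.75) = 42.1 kg.

m ≈ 42.1 kg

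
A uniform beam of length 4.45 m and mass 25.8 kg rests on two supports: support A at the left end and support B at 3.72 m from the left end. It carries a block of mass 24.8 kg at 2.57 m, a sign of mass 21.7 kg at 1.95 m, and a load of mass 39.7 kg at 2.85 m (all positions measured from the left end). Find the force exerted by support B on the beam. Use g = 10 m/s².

Sum moments about support A (its reaction then has zero moment arm).
Beam weight: 25.8 × 10 = 258 N down at 2.225 m → arm 2.225 m, τ = 258 × 2.225 = 574.1 N·m clockwise.
Block: 24.8 × 10 = 248 N down at 2.57 m → arm 2.57 m, τ = 248 × 2.57 = 637.4 N·m clockwise.
Sign: 21.7 × 10 = 217 N down at 1.95 m → arm 1.95 m, τ = 217 × 1.95 = 423.1 N·m clockwise.
Load: 39.7 × 10 = 397 N down at 2.85 m → arm 2.85 m, τ = 397 × 2.85 = 1131 N·m clockwise.
Net load moment about support A = 2766 N·m clockwise.
Reaction R at support B is upward at 3.72 m, arm 3.72 m → moment R × 3.72 counterclockwise.
Στ = 0 ⇒ R × 3.72 = 2766 ⇒ R = 744 N.

R_B ≈ 744 N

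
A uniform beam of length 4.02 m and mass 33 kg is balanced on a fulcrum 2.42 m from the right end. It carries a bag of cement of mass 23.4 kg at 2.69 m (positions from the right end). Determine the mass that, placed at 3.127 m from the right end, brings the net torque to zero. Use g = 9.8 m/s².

Choose the fulcrum (at 2.42 m from the right end) as the axis so the support reaction has zero arm there.
Beam weight: 33 × 9.8 = 323.4 N down at 2.01 m → arm 0.41 m, τ = 323.4 × 0.41 = 132.6 N·m clockwise.
Bag of cement: 23.4 × 9.8 = 229.3 N down at 2.69 m → arm 0.27 m, τ = 229.3 × 0.27 = 61.91 N·m counterclockwise.
Net moment of known loads = 70.69 N·m clockwise.
An unknown mass m at 3.127 m has arm 0.707 m; its moment is m·g·0.707 counterclockwise.
Balancing moments: m × 9.8 × 0.707 = 70.69, giving m = 70.69 / (9.8 × 0.707) = 10.2 kg.

m ≈ 10.2 kg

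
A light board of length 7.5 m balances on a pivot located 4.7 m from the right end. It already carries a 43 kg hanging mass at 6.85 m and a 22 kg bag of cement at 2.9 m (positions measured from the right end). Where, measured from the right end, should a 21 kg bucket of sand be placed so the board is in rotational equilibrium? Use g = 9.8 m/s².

Take moments about the pivot (at 4.7 m from the right end).
Hanging mass: 43 × 9.8 = 421.4 N down at 6.85 m → arm 2.15 m, τ = 421.4 × 2.15 = 906 N·m counterclockwise.
Bag of cement: 22 × 9.8 = 215.6 N down at 2.9 m → arm 1.8 m, τ = 215.6 × 1.8 = 388.1 N·m clockwise.
Net moment of existing loads = 517.9 N·m counterclockwise.
The bucket of sand weighs 21 × 9.8 = 205.8 N and must supply an equal clockwise moment, so its lever arm about the pivot is 517.9 / 205.8 = 2.52 m.
That puts it at 4.7 − 2.52 = 2.18 m from the right end.

x ≈ 2.18 m from the right end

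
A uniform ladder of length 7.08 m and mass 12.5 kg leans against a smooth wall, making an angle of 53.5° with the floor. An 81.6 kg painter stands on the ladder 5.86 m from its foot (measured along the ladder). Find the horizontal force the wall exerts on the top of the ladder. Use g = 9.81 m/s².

About the foot of the ladder:
Ladder weight 12.5×9.81 = 122.6 N acts at 3.54 m along the ladder; its horizontal arm is 3.54·cos53.5° = 2.106 m → τ = 258.2 N·m clockwise.
Painter: 81.6×9.81 = 800.5 N at 5.86 m → arm 3.486 m → τ = 2791 N·m clockwise.
Wall normal N acts horizontally at the top; its moment arm is the height L sinθ = 7.08·sin53.5° = 5.691 m, counterclockwise.
Setting net torque to zero: N × 5.691 = 3049 → N = 536 N.

N_wall ≈ 536 N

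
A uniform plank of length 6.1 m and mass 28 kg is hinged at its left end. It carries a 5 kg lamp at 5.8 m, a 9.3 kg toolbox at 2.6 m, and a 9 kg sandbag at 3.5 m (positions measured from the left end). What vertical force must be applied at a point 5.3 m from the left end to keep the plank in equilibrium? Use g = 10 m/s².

Choose the left end as the axis so the unknown pivot reaction has zero arm there.
Beam weight: 28 × 10 = 280 N down at 3.05 m → arm 3.05 m, τ = 280 × 3.05 = 854 N·m clockwise.
Lamp: 5 × 10 = 50 N down at 5.8 m → arm 5.8 m, τ = 50 × 5.8 = 290 N·m clockwise.
Toolbox: 9.3 × 10 = 93 N down at 2.6 m → arm 2.6 m, τ = 93 × 2.6 = 241.8 N·m clockwise.
Sandbag: 9 × 10 = 90 N down at 3.5 m → arm 3.5 m, τ = 90 × 3.5 = 315 N·m clockwise.
Net moment of the loads = 1701 N·m clockwise.
The upward force F acts at a point 5.3 m from the left end, arm 5.3 m, giving F × 5.3 counterclockwise.
Στ = 0 ⇒ F × 5.3 = 1701 ⇒ F = 1701 / 5.3 = 321 N.

F ≈ 321 N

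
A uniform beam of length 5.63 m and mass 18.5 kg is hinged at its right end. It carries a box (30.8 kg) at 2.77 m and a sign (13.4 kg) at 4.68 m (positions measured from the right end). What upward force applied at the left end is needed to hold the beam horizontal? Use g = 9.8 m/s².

F ≈ 348 N

Sum moments about the right end (the unknown pivot reaction has zero arm there).
Beam weight: 18.5 × 9.8 = 181.3 N down at 2.815 m → arm 2.815 m, τ = 181.3 × 2.815 = 510.4 N·m counterclockwise.
Box: 30.8 × 9.8 = 301.8 N down at 2.77 m → arm 2.77 m, τ = 301.8 × 2.77 = 836 N·m counterclockwise.
Sign: 13.4 × 9.8 = 131.3 N down at 4.68 m → arm 4.68 m, τ = 131.3 × 4.68 = 614.5 N·m counterclockwise.
Net moment of the loads = 1961 N·m counterclockwise.
The upward force F acts at the left end, arm 5.63 m, giving F × 5.63 clockwise.
Setting net torque to zero: F × 5.63 = 1961 → F = 1961 / 5.63 = 348 N.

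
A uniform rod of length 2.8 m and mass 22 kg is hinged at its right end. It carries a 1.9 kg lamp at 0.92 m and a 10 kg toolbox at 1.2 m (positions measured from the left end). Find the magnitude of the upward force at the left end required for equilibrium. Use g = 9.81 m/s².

F ≈ 176 N

Take moments about the right end.
Beam weight: 22 × 9.81 = 215.8 N down at 1.4 m → arm 1.4 m, τ = 215.8 × 1.4 = 302.1 N·m counterclockwise.
Lamp: 1.9 × 9.81 = 18.64 N down at 0.92 m → arm 1.88 m, τ = 18.64 × 1.88 = 35.04 N·m counterclockwise.
Toolbox: 10 × 9.81 = 98.1 N down at 1.2 m → arm 1.6 m, τ = 98.1 × 1.6 = 157 N·m counterclockwise.
Net moment of the loads = 494.1 N·m counterclockwise.
The upward force F acts at the left end, arm 2.8 m, giving F × 2.8 clockwise.
Setting net torque to zero: F × 2.8 = 494.1 → F = 494.1 / 2.8 = 176 N.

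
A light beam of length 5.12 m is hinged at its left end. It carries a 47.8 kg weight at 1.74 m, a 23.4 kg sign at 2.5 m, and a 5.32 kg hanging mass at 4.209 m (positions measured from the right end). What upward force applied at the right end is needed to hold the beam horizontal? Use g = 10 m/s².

About the left end:
Weight: 47.8 × 10 = 478 N down at 1.74 m → arm 3.38 m, τ = 478 × 3.38 = 1616 N·m clockwise.
Sign: 23.4 × 10 = 234 N down at 2.5 m → arm 2.62 m, τ = 234 × 2.62 = 613.1 N·m clockwise.
Hanging mass: 5.32 × 10 = 53.2 N down at 4.209 m → arm 0.911 m, τ = 53.2 × 0.911 = 48.47 N·m clockwise.
Net moment of the loads = 2278 N·m clockwise.
The upward force F acts at the right end, arm 5.12 m, giving F × 5.12 counterclockwise.
Στ = 0 ⇒ F × 5.12 = 2278 ⇒ F = 2278 / 5.12 = 445 N.

F ≈ 445 N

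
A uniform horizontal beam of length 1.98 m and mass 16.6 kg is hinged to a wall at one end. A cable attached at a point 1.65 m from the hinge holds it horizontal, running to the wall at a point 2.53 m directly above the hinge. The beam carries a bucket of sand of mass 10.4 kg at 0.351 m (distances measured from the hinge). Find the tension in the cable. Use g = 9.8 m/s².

T ≈ 142 N

Sum moments about the hinge (the unknown hinge reaction has zero arm there).
Beam weight: 16.6 × 9.8 = 162.7 N down at 0.99 m → arm 0.99 m, τ = 162.7 × 0.99 = 161.1 N·m clockwise.
Bucket of sand: 10.4 × 9.8 = 101.9 N down at 0.351 m → arm 0.351 m, τ = 101.9 × 0.351 = 35.77 N·m clockwise.
Total clockwise load moment = 196.9 N·m.
The cable tension T acts at 1.65 m; only its component perpendicular to the beam, T sinθ, produces torque. sinθ = h/√(h²+d²) = 2.53/√(2.53²+1.65²) = 0.8376.
Balancing moments: T × 1.65 × 0.8376 = 196.9, giving T = 196.9 / 1.382 = 142 N.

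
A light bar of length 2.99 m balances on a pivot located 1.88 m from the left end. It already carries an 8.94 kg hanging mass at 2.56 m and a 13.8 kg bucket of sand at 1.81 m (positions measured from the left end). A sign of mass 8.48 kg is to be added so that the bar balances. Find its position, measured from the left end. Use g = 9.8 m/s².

x ≈ 1.28 m from the left end

Choose the pivot (at 1.88 m from the left end) as the axis so the support reaction has zero arm there.
Hanging mass: 8.94 × 9.8 = 87.61 N down at 2.56 m → arm 0.68 m, τ = 87.61 × 0.68 = 59.57 N·m clockwise.
Bucket of sand: 13.8 × 9.8 = 135.2 N down at 1.81 m → arm 0.07 m, τ = 135.2 × 0.07 = 9.464 N·m counterclockwise.
Net moment of existing loads = 50.11 N·m clockwise.
The sign weighs 8.48 × 9.8 = 83.1 N and must supply an equal counterclockwise moment, so its lever arm about the pivot is 50.11 / 83.1 = 0.603 m.
That puts it at 1.88 − 0.603 = 1.28 m from the left end.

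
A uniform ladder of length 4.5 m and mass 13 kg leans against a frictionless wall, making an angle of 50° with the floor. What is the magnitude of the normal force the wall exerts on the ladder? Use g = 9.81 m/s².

Taking torques about the foot of the ladder:
Ladder weight 13×9.81 = 127.5 N acts at 2.25 m along the ladder; its horizontal arm is 2.25·cos50° = 1.446 m → τ = 184.4 N·m clockwise.
Wall normal N acts horizontally at the top; its moment arm is the height L sinθ = 4.5·sin50° = 3.447 m, counterclockwise.
Setting net torque to zero: N × 3.447 = 184.4 → N = 53.5 N.

N_wall ≈ 53.5 N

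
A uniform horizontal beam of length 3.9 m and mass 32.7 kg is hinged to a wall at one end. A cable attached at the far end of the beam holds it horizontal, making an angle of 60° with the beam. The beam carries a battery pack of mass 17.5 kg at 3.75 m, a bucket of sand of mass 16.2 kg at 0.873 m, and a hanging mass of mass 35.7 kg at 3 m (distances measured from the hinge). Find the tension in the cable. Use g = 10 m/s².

About the hinge:
Beam weight: 32.7 × 10 = 327 N down at 1.95 m → arm 1.95 m, τ = 327 × 1.95 = 637.6 N·m clockwise.
Battery pack: 17.5 × 10 = 175 N down at 3.75 m → arm 3.75 m, τ = 175 × 3.75 = 656.2 N·m clockwise.
Bucket of sand: 16.2 × 10 = 162 N down at 0.873 m → arm 0.873 m, τ = 162 × 0.873 = 141.4 N·m clockwise.
Hanging mass: 35.7 × 10 = 357 N down at 3 m → arm 3 m, τ = 357 × 3 = 1071 N·m clockwise.
Total clockwise load moment = 2506 N·m.
The cable tension T acts at 3.9 m; only its component perpendicular to the beam, T sinθ, produces torque. sin 60° = 0.866.
Balancing moments: T × 3.9 × 0.866 = 2506, giving T = 2506 / 3.377 = 742 N.

T ≈ 742 N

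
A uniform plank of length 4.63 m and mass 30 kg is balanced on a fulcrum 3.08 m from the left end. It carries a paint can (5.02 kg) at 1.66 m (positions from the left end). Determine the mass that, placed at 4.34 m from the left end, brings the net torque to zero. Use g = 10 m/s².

About the fulcrum (at 3.08 m from the left end):
Beam weight: 30 × 10 = 300 N down at 2.315 m → arm 0.765 m, τ = 300 × 0.765 = 229.5 N·m counterclockwise.
Paint can: 5.02 × 10 = 50.2 N down at 1.66 m → arm 1.42 m, τ = 50.2 × 1.42 = 71.28 N·m counterclockwise.
Net moment of known loads = 300.8 N·m counterclockwise.
An unknown mass m at 4.34 m has arm 1.26 m; its moment is m·g·1.26 clockwise.
Setting net torque to zero: m × 10 × 1.26 = 300.8 → m = 300.8 / (10 × 1.26) = 23.9 kg.

m ≈ 23.9 kg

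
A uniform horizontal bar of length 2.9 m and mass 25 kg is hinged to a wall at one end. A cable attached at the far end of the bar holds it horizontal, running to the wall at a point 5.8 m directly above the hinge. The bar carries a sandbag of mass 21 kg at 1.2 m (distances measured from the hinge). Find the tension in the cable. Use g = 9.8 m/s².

About the hinge:
Beam weight: 25 × 9.8 = 245 N down at 1.45 m → arm 1.45 m, τ = 245 × 1.45 = 355.2 N·m clockwise.
Sandbag: 21 × 9.8 = 205.8 N down at 1.2 m → arm 1.2 m, τ = 205.8 × 1.2 = 247 N·m clockwise.
Total clockwise load moment = 602.2 N·m.
The cable tension T acts at 2.9 m; only its component perpendicular to the bar, T sinθ, produces torque. sinθ = h/√(h²+d²) = 5.8/√(5.8²+2.9²) = 0.8944.
Στ = 0 ⇒ T × 2.9 × 0.8944 = 602.2 ⇒ T = 602.2 / 2.594 = 232 N.

T ≈ 232 N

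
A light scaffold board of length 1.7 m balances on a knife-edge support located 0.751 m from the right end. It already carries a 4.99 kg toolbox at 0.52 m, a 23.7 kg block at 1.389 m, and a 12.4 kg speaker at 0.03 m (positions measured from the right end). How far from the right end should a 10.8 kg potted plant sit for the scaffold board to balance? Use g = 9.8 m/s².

Choose the knife-edge support (at 0.751 m from the right end) as the axis so the support reaction has zero arm there.
Toolbox: 4.99 × 9.8 = 48.9 N down at 0.52 m → arm 0.231 m, τ = 48.9 × 0.231 = 11.3 N·m clockwise.
Block: 23.7 × 9.8 = 232.3 N down at 1.389 m → arm 0.638 m, τ = 232.3 × 0.638 = 148.2 N·m counterclockwise.
Speaker: 12.4 × 9.8 = 121.5 N down at 0.03 m → arm 0.721 m, τ = 121.5 × 0.721 = 87.6 N·m clockwise.
Net moment of existing loads = 49.3 N·m counterclockwise.
The potted plant weighs 10.8 × 9.8 = 105.8 N and must supply an equal clockwise moment, so its lever arm about the knife-edge support is 49.3 / 105.8 = 0.466 m.
That puts it at 0.751 − 0.466 = 0.285 m from the right end.

x ≈ 0.285 m from the right end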